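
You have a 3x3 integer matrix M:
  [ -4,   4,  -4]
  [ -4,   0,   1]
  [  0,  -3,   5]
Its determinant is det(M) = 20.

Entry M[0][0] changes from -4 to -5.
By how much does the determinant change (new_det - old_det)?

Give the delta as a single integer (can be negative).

Cofactor C_00 = 3
Entry delta = -5 - -4 = -1
Det delta = entry_delta * cofactor = -1 * 3 = -3

Answer: -3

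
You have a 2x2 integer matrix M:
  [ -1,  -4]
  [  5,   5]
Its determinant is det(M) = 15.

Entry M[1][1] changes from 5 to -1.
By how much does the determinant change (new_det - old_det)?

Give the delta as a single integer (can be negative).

Answer: 6

Derivation:
Cofactor C_11 = -1
Entry delta = -1 - 5 = -6
Det delta = entry_delta * cofactor = -6 * -1 = 6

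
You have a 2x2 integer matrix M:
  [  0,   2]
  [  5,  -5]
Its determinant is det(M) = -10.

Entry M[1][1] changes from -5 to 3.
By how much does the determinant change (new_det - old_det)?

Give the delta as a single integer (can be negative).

Cofactor C_11 = 0
Entry delta = 3 - -5 = 8
Det delta = entry_delta * cofactor = 8 * 0 = 0

Answer: 0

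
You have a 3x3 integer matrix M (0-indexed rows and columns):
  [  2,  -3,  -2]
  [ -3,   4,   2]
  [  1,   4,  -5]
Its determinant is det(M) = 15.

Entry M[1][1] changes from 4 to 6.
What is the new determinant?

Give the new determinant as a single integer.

det is linear in row 1: changing M[1][1] by delta changes det by delta * cofactor(1,1).
Cofactor C_11 = (-1)^(1+1) * minor(1,1) = -8
Entry delta = 6 - 4 = 2
Det delta = 2 * -8 = -16
New det = 15 + -16 = -1

Answer: -1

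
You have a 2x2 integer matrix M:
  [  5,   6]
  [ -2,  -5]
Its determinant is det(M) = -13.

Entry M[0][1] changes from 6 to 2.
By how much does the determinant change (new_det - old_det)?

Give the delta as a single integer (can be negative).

Answer: -8

Derivation:
Cofactor C_01 = 2
Entry delta = 2 - 6 = -4
Det delta = entry_delta * cofactor = -4 * 2 = -8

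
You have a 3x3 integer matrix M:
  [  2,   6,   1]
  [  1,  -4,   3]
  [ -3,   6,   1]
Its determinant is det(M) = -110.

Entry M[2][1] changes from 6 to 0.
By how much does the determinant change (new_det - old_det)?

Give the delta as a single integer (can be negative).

Answer: 30

Derivation:
Cofactor C_21 = -5
Entry delta = 0 - 6 = -6
Det delta = entry_delta * cofactor = -6 * -5 = 30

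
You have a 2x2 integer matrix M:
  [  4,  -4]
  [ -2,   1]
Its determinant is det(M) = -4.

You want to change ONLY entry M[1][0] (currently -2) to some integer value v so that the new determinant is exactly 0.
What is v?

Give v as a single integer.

Answer: -1

Derivation:
det is linear in entry M[1][0]: det = old_det + (v - -2) * C_10
Cofactor C_10 = 4
Want det = 0: -4 + (v - -2) * 4 = 0
  (v - -2) = 4 / 4 = 1
  v = -2 + (1) = -1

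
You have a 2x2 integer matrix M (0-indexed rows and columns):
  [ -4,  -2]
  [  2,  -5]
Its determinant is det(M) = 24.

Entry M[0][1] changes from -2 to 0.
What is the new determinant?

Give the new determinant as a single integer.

Answer: 20

Derivation:
det is linear in row 0: changing M[0][1] by delta changes det by delta * cofactor(0,1).
Cofactor C_01 = (-1)^(0+1) * minor(0,1) = -2
Entry delta = 0 - -2 = 2
Det delta = 2 * -2 = -4
New det = 24 + -4 = 20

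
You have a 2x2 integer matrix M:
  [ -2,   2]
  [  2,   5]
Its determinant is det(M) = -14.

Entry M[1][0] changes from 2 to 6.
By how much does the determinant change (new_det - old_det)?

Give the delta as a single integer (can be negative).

Answer: -8

Derivation:
Cofactor C_10 = -2
Entry delta = 6 - 2 = 4
Det delta = entry_delta * cofactor = 4 * -2 = -8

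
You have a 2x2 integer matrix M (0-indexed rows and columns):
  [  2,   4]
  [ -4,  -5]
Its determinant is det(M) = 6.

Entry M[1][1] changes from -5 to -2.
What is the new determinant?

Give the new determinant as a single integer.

det is linear in row 1: changing M[1][1] by delta changes det by delta * cofactor(1,1).
Cofactor C_11 = (-1)^(1+1) * minor(1,1) = 2
Entry delta = -2 - -5 = 3
Det delta = 3 * 2 = 6
New det = 6 + 6 = 12

Answer: 12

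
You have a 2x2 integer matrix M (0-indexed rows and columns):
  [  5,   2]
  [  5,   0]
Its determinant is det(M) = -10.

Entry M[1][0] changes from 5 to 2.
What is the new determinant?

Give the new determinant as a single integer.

Answer: -4

Derivation:
det is linear in row 1: changing M[1][0] by delta changes det by delta * cofactor(1,0).
Cofactor C_10 = (-1)^(1+0) * minor(1,0) = -2
Entry delta = 2 - 5 = -3
Det delta = -3 * -2 = 6
New det = -10 + 6 = -4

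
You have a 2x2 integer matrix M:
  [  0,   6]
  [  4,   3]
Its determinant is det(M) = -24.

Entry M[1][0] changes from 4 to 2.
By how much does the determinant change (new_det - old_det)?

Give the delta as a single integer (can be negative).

Answer: 12

Derivation:
Cofactor C_10 = -6
Entry delta = 2 - 4 = -2
Det delta = entry_delta * cofactor = -2 * -6 = 12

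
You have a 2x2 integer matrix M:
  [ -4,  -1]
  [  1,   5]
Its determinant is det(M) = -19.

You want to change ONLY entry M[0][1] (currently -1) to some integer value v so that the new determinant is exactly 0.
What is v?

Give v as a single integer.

Answer: -20

Derivation:
det is linear in entry M[0][1]: det = old_det + (v - -1) * C_01
Cofactor C_01 = -1
Want det = 0: -19 + (v - -1) * -1 = 0
  (v - -1) = 19 / -1 = -19
  v = -1 + (-19) = -20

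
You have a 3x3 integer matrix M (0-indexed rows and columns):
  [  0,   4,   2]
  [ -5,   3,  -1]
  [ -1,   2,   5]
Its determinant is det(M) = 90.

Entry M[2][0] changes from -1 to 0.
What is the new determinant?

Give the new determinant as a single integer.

Answer: 80

Derivation:
det is linear in row 2: changing M[2][0] by delta changes det by delta * cofactor(2,0).
Cofactor C_20 = (-1)^(2+0) * minor(2,0) = -10
Entry delta = 0 - -1 = 1
Det delta = 1 * -10 = -10
New det = 90 + -10 = 80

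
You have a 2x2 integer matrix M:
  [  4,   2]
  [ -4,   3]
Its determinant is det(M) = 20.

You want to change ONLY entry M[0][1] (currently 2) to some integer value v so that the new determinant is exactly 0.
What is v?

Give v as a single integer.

det is linear in entry M[0][1]: det = old_det + (v - 2) * C_01
Cofactor C_01 = 4
Want det = 0: 20 + (v - 2) * 4 = 0
  (v - 2) = -20 / 4 = -5
  v = 2 + (-5) = -3

Answer: -3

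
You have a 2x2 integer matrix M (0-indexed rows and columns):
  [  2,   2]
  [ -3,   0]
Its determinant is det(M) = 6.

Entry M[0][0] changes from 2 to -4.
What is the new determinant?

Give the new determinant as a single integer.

det is linear in row 0: changing M[0][0] by delta changes det by delta * cofactor(0,0).
Cofactor C_00 = (-1)^(0+0) * minor(0,0) = 0
Entry delta = -4 - 2 = -6
Det delta = -6 * 0 = 0
New det = 6 + 0 = 6

Answer: 6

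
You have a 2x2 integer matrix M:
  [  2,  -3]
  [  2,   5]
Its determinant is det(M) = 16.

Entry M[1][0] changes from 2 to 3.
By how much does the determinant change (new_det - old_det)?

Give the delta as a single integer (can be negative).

Answer: 3

Derivation:
Cofactor C_10 = 3
Entry delta = 3 - 2 = 1
Det delta = entry_delta * cofactor = 1 * 3 = 3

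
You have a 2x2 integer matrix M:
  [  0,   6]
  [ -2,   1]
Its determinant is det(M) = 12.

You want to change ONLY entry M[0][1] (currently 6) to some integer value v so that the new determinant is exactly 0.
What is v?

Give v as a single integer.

Answer: 0

Derivation:
det is linear in entry M[0][1]: det = old_det + (v - 6) * C_01
Cofactor C_01 = 2
Want det = 0: 12 + (v - 6) * 2 = 0
  (v - 6) = -12 / 2 = -6
  v = 6 + (-6) = 0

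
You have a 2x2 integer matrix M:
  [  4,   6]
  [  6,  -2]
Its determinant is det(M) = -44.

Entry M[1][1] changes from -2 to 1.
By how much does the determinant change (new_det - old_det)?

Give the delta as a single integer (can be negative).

Answer: 12

Derivation:
Cofactor C_11 = 4
Entry delta = 1 - -2 = 3
Det delta = entry_delta * cofactor = 3 * 4 = 12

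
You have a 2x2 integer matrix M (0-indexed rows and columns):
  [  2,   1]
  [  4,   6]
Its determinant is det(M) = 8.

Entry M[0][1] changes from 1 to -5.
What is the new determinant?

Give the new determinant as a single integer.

Answer: 32

Derivation:
det is linear in row 0: changing M[0][1] by delta changes det by delta * cofactor(0,1).
Cofactor C_01 = (-1)^(0+1) * minor(0,1) = -4
Entry delta = -5 - 1 = -6
Det delta = -6 * -4 = 24
New det = 8 + 24 = 32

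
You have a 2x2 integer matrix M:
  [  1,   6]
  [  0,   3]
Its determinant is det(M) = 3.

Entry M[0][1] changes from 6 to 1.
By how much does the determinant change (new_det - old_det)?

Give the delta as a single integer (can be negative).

Answer: 0

Derivation:
Cofactor C_01 = 0
Entry delta = 1 - 6 = -5
Det delta = entry_delta * cofactor = -5 * 0 = 0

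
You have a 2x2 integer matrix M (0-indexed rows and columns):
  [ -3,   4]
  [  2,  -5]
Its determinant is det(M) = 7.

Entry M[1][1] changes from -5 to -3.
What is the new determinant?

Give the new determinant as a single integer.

Answer: 1

Derivation:
det is linear in row 1: changing M[1][1] by delta changes det by delta * cofactor(1,1).
Cofactor C_11 = (-1)^(1+1) * minor(1,1) = -3
Entry delta = -3 - -5 = 2
Det delta = 2 * -3 = -6
New det = 7 + -6 = 1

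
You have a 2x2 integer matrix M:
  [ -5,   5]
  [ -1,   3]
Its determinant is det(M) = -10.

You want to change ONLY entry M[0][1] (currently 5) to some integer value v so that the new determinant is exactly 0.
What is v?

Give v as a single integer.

det is linear in entry M[0][1]: det = old_det + (v - 5) * C_01
Cofactor C_01 = 1
Want det = 0: -10 + (v - 5) * 1 = 0
  (v - 5) = 10 / 1 = 10
  v = 5 + (10) = 15

Answer: 15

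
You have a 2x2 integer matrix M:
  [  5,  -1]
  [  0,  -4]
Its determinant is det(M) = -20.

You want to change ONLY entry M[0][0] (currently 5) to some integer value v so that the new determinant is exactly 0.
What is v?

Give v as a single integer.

Answer: 0

Derivation:
det is linear in entry M[0][0]: det = old_det + (v - 5) * C_00
Cofactor C_00 = -4
Want det = 0: -20 + (v - 5) * -4 = 0
  (v - 5) = 20 / -4 = -5
  v = 5 + (-5) = 0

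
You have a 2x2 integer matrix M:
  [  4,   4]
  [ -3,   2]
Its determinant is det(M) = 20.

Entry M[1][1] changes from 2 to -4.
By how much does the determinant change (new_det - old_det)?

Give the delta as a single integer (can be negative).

Cofactor C_11 = 4
Entry delta = -4 - 2 = -6
Det delta = entry_delta * cofactor = -6 * 4 = -24

Answer: -24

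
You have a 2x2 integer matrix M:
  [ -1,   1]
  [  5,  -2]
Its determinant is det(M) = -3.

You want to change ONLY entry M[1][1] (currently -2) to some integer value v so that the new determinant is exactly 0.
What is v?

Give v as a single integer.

Answer: -5

Derivation:
det is linear in entry M[1][1]: det = old_det + (v - -2) * C_11
Cofactor C_11 = -1
Want det = 0: -3 + (v - -2) * -1 = 0
  (v - -2) = 3 / -1 = -3
  v = -2 + (-3) = -5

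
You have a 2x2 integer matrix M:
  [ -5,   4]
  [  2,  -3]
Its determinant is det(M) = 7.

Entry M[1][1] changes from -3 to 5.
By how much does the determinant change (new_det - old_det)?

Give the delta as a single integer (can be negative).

Cofactor C_11 = -5
Entry delta = 5 - -3 = 8
Det delta = entry_delta * cofactor = 8 * -5 = -40

Answer: -40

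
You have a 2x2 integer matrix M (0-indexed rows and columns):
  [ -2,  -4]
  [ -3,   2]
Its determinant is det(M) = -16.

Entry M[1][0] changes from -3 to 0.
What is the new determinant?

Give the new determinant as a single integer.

Answer: -4

Derivation:
det is linear in row 1: changing M[1][0] by delta changes det by delta * cofactor(1,0).
Cofactor C_10 = (-1)^(1+0) * minor(1,0) = 4
Entry delta = 0 - -3 = 3
Det delta = 3 * 4 = 12
New det = -16 + 12 = -4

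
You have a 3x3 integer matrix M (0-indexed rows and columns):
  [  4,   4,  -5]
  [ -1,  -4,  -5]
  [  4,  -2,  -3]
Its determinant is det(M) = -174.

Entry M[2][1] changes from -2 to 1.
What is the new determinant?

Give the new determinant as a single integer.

Answer: -99

Derivation:
det is linear in row 2: changing M[2][1] by delta changes det by delta * cofactor(2,1).
Cofactor C_21 = (-1)^(2+1) * minor(2,1) = 25
Entry delta = 1 - -2 = 3
Det delta = 3 * 25 = 75
New det = -174 + 75 = -99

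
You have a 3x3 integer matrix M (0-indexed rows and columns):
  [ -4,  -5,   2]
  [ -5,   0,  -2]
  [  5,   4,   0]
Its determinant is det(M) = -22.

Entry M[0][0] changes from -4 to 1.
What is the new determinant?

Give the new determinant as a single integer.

det is linear in row 0: changing M[0][0] by delta changes det by delta * cofactor(0,0).
Cofactor C_00 = (-1)^(0+0) * minor(0,0) = 8
Entry delta = 1 - -4 = 5
Det delta = 5 * 8 = 40
New det = -22 + 40 = 18

Answer: 18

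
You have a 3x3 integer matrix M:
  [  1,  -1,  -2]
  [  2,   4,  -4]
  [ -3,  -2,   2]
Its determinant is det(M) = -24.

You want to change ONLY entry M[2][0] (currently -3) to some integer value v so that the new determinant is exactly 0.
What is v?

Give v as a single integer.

det is linear in entry M[2][0]: det = old_det + (v - -3) * C_20
Cofactor C_20 = 12
Want det = 0: -24 + (v - -3) * 12 = 0
  (v - -3) = 24 / 12 = 2
  v = -3 + (2) = -1

Answer: -1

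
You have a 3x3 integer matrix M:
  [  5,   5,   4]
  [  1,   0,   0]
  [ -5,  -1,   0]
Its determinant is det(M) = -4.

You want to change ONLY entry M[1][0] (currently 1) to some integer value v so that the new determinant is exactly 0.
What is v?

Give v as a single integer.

Answer: 0

Derivation:
det is linear in entry M[1][0]: det = old_det + (v - 1) * C_10
Cofactor C_10 = -4
Want det = 0: -4 + (v - 1) * -4 = 0
  (v - 1) = 4 / -4 = -1
  v = 1 + (-1) = 0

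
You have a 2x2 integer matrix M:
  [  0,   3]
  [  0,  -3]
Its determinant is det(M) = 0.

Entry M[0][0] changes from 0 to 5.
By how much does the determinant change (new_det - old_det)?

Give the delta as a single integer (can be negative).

Answer: -15

Derivation:
Cofactor C_00 = -3
Entry delta = 5 - 0 = 5
Det delta = entry_delta * cofactor = 5 * -3 = -15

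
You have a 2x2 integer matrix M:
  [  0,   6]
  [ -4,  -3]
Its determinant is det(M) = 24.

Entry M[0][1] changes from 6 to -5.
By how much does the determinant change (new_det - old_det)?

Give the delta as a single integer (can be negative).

Cofactor C_01 = 4
Entry delta = -5 - 6 = -11
Det delta = entry_delta * cofactor = -11 * 4 = -44

Answer: -44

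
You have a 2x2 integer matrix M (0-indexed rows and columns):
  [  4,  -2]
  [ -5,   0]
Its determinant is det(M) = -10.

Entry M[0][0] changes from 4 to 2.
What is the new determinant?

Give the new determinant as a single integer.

Answer: -10

Derivation:
det is linear in row 0: changing M[0][0] by delta changes det by delta * cofactor(0,0).
Cofactor C_00 = (-1)^(0+0) * minor(0,0) = 0
Entry delta = 2 - 4 = -2
Det delta = -2 * 0 = 0
New det = -10 + 0 = -10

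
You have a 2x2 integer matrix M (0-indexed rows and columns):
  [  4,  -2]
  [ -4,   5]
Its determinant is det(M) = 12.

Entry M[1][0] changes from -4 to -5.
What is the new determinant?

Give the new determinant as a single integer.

det is linear in row 1: changing M[1][0] by delta changes det by delta * cofactor(1,0).
Cofactor C_10 = (-1)^(1+0) * minor(1,0) = 2
Entry delta = -5 - -4 = -1
Det delta = -1 * 2 = -2
New det = 12 + -2 = 10

Answer: 10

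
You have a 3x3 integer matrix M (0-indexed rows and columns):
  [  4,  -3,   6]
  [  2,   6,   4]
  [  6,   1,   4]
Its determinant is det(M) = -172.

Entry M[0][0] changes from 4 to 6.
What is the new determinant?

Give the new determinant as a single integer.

det is linear in row 0: changing M[0][0] by delta changes det by delta * cofactor(0,0).
Cofactor C_00 = (-1)^(0+0) * minor(0,0) = 20
Entry delta = 6 - 4 = 2
Det delta = 2 * 20 = 40
New det = -172 + 40 = -132

Answer: -132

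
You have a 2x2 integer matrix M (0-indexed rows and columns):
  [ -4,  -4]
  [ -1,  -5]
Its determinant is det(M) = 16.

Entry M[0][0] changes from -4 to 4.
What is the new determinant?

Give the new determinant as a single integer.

det is linear in row 0: changing M[0][0] by delta changes det by delta * cofactor(0,0).
Cofactor C_00 = (-1)^(0+0) * minor(0,0) = -5
Entry delta = 4 - -4 = 8
Det delta = 8 * -5 = -40
New det = 16 + -40 = -24

Answer: -24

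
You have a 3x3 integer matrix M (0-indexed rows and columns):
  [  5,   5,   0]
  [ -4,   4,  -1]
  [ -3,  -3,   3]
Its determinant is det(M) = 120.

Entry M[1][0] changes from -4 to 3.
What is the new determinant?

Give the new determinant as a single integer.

Answer: 15

Derivation:
det is linear in row 1: changing M[1][0] by delta changes det by delta * cofactor(1,0).
Cofactor C_10 = (-1)^(1+0) * minor(1,0) = -15
Entry delta = 3 - -4 = 7
Det delta = 7 * -15 = -105
New det = 120 + -105 = 15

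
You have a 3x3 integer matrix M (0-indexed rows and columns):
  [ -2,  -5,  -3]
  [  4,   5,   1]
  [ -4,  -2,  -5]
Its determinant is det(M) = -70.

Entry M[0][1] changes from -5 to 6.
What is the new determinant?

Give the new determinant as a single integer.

det is linear in row 0: changing M[0][1] by delta changes det by delta * cofactor(0,1).
Cofactor C_01 = (-1)^(0+1) * minor(0,1) = 16
Entry delta = 6 - -5 = 11
Det delta = 11 * 16 = 176
New det = -70 + 176 = 106

Answer: 106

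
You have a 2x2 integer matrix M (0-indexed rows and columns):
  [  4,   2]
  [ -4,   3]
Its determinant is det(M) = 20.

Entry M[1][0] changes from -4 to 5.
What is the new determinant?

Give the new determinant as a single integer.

Answer: 2

Derivation:
det is linear in row 1: changing M[1][0] by delta changes det by delta * cofactor(1,0).
Cofactor C_10 = (-1)^(1+0) * minor(1,0) = -2
Entry delta = 5 - -4 = 9
Det delta = 9 * -2 = -18
New det = 20 + -18 = 2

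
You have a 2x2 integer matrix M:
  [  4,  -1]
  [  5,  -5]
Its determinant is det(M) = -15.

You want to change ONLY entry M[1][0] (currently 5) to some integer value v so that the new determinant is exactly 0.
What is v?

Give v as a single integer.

Answer: 20

Derivation:
det is linear in entry M[1][0]: det = old_det + (v - 5) * C_10
Cofactor C_10 = 1
Want det = 0: -15 + (v - 5) * 1 = 0
  (v - 5) = 15 / 1 = 15
  v = 5 + (15) = 20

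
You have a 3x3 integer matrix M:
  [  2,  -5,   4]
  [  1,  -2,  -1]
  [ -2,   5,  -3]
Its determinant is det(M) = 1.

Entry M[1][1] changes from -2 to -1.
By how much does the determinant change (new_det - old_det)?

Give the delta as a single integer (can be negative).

Cofactor C_11 = 2
Entry delta = -1 - -2 = 1
Det delta = entry_delta * cofactor = 1 * 2 = 2

Answer: 2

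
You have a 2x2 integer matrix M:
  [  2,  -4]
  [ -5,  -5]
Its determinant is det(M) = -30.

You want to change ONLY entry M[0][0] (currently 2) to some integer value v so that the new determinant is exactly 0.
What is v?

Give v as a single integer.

Answer: -4

Derivation:
det is linear in entry M[0][0]: det = old_det + (v - 2) * C_00
Cofactor C_00 = -5
Want det = 0: -30 + (v - 2) * -5 = 0
  (v - 2) = 30 / -5 = -6
  v = 2 + (-6) = -4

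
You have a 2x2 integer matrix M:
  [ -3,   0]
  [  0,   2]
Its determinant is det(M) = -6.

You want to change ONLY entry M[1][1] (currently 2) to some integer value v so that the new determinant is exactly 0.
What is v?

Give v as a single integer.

det is linear in entry M[1][1]: det = old_det + (v - 2) * C_11
Cofactor C_11 = -3
Want det = 0: -6 + (v - 2) * -3 = 0
  (v - 2) = 6 / -3 = -2
  v = 2 + (-2) = 0

Answer: 0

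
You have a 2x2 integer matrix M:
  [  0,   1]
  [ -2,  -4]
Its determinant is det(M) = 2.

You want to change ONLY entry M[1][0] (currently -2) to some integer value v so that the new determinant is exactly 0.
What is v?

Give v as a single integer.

det is linear in entry M[1][0]: det = old_det + (v - -2) * C_10
Cofactor C_10 = -1
Want det = 0: 2 + (v - -2) * -1 = 0
  (v - -2) = -2 / -1 = 2
  v = -2 + (2) = 0

Answer: 0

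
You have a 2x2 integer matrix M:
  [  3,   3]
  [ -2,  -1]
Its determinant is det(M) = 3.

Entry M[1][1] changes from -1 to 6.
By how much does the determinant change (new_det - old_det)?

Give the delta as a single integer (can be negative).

Answer: 21

Derivation:
Cofactor C_11 = 3
Entry delta = 6 - -1 = 7
Det delta = entry_delta * cofactor = 7 * 3 = 21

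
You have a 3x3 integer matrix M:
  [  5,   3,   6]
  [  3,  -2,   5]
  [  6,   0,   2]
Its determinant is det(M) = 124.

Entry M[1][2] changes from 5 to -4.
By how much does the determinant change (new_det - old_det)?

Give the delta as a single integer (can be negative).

Answer: -162

Derivation:
Cofactor C_12 = 18
Entry delta = -4 - 5 = -9
Det delta = entry_delta * cofactor = -9 * 18 = -162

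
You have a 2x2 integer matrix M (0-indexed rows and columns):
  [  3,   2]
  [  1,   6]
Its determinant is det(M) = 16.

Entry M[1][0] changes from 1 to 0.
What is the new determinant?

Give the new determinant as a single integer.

det is linear in row 1: changing M[1][0] by delta changes det by delta * cofactor(1,0).
Cofactor C_10 = (-1)^(1+0) * minor(1,0) = -2
Entry delta = 0 - 1 = -1
Det delta = -1 * -2 = 2
New det = 16 + 2 = 18

Answer: 18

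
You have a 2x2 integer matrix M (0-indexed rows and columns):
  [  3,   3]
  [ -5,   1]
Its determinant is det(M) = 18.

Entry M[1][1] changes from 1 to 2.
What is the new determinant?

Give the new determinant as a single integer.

det is linear in row 1: changing M[1][1] by delta changes det by delta * cofactor(1,1).
Cofactor C_11 = (-1)^(1+1) * minor(1,1) = 3
Entry delta = 2 - 1 = 1
Det delta = 1 * 3 = 3
New det = 18 + 3 = 21

Answer: 21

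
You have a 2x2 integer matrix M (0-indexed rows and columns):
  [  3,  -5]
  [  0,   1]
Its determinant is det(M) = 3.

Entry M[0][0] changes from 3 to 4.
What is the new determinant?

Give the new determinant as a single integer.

Answer: 4

Derivation:
det is linear in row 0: changing M[0][0] by delta changes det by delta * cofactor(0,0).
Cofactor C_00 = (-1)^(0+0) * minor(0,0) = 1
Entry delta = 4 - 3 = 1
Det delta = 1 * 1 = 1
New det = 3 + 1 = 4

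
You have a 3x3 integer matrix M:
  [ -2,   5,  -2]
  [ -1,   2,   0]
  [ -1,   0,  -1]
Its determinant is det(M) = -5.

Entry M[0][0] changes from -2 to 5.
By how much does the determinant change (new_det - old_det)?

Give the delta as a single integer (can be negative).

Cofactor C_00 = -2
Entry delta = 5 - -2 = 7
Det delta = entry_delta * cofactor = 7 * -2 = -14

Answer: -14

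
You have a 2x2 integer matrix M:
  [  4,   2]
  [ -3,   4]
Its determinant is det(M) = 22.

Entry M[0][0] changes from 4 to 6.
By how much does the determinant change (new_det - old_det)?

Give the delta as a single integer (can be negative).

Cofactor C_00 = 4
Entry delta = 6 - 4 = 2
Det delta = entry_delta * cofactor = 2 * 4 = 8

Answer: 8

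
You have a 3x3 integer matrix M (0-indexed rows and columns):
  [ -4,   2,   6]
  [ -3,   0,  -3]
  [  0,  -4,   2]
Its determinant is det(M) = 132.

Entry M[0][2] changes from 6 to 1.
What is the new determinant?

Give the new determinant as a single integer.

det is linear in row 0: changing M[0][2] by delta changes det by delta * cofactor(0,2).
Cofactor C_02 = (-1)^(0+2) * minor(0,2) = 12
Entry delta = 1 - 6 = -5
Det delta = -5 * 12 = -60
New det = 132 + -60 = 72

Answer: 72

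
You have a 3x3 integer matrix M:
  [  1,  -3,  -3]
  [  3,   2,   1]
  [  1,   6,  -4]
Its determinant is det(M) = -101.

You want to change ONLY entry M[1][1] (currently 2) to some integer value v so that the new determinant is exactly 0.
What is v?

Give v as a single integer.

det is linear in entry M[1][1]: det = old_det + (v - 2) * C_11
Cofactor C_11 = -1
Want det = 0: -101 + (v - 2) * -1 = 0
  (v - 2) = 101 / -1 = -101
  v = 2 + (-101) = -99

Answer: -99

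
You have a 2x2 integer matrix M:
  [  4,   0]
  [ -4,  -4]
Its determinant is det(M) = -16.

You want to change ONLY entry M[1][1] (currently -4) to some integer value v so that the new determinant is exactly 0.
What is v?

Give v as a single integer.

Answer: 0

Derivation:
det is linear in entry M[1][1]: det = old_det + (v - -4) * C_11
Cofactor C_11 = 4
Want det = 0: -16 + (v - -4) * 4 = 0
  (v - -4) = 16 / 4 = 4
  v = -4 + (4) = 0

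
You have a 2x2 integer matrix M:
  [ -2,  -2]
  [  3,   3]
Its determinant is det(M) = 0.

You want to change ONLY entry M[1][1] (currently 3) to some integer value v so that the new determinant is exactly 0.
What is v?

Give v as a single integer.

det is linear in entry M[1][1]: det = old_det + (v - 3) * C_11
Cofactor C_11 = -2
Want det = 0: 0 + (v - 3) * -2 = 0
  (v - 3) = 0 / -2 = 0
  v = 3 + (0) = 3

Answer: 3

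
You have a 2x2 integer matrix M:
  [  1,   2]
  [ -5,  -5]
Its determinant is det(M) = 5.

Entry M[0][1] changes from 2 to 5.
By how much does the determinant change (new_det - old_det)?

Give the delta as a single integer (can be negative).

Cofactor C_01 = 5
Entry delta = 5 - 2 = 3
Det delta = entry_delta * cofactor = 3 * 5 = 15

Answer: 15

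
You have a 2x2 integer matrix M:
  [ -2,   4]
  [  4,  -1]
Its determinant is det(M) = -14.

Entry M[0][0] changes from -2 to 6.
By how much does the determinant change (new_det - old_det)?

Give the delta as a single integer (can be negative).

Answer: -8

Derivation:
Cofactor C_00 = -1
Entry delta = 6 - -2 = 8
Det delta = entry_delta * cofactor = 8 * -1 = -8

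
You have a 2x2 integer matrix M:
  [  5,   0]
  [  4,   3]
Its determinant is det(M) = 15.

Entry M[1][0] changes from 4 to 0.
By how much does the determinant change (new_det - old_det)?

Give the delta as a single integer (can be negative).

Cofactor C_10 = 0
Entry delta = 0 - 4 = -4
Det delta = entry_delta * cofactor = -4 * 0 = 0

Answer: 0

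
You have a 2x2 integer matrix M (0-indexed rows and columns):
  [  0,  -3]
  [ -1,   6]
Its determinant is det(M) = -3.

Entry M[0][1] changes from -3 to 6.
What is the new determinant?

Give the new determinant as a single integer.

Answer: 6

Derivation:
det is linear in row 0: changing M[0][1] by delta changes det by delta * cofactor(0,1).
Cofactor C_01 = (-1)^(0+1) * minor(0,1) = 1
Entry delta = 6 - -3 = 9
Det delta = 9 * 1 = 9
New det = -3 + 9 = 6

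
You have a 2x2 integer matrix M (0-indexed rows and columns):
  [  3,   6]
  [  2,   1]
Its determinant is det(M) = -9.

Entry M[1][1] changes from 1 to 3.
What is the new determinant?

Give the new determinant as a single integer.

Answer: -3

Derivation:
det is linear in row 1: changing M[1][1] by delta changes det by delta * cofactor(1,1).
Cofactor C_11 = (-1)^(1+1) * minor(1,1) = 3
Entry delta = 3 - 1 = 2
Det delta = 2 * 3 = 6
New det = -9 + 6 = -3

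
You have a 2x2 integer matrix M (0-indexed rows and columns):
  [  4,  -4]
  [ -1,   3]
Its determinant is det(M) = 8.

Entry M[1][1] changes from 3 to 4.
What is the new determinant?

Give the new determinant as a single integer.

det is linear in row 1: changing M[1][1] by delta changes det by delta * cofactor(1,1).
Cofactor C_11 = (-1)^(1+1) * minor(1,1) = 4
Entry delta = 4 - 3 = 1
Det delta = 1 * 4 = 4
New det = 8 + 4 = 12

Answer: 12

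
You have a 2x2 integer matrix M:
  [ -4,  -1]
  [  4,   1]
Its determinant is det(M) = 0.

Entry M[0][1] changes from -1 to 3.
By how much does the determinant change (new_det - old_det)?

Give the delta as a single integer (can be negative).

Cofactor C_01 = -4
Entry delta = 3 - -1 = 4
Det delta = entry_delta * cofactor = 4 * -4 = -16

Answer: -16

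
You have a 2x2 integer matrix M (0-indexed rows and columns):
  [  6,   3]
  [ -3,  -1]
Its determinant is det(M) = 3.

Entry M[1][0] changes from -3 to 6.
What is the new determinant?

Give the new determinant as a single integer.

Answer: -24

Derivation:
det is linear in row 1: changing M[1][0] by delta changes det by delta * cofactor(1,0).
Cofactor C_10 = (-1)^(1+0) * minor(1,0) = -3
Entry delta = 6 - -3 = 9
Det delta = 9 * -3 = -27
New det = 3 + -27 = -24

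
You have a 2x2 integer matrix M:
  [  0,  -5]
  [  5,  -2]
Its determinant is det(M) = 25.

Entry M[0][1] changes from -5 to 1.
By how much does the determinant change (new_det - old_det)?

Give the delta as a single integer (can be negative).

Answer: -30

Derivation:
Cofactor C_01 = -5
Entry delta = 1 - -5 = 6
Det delta = entry_delta * cofactor = 6 * -5 = -30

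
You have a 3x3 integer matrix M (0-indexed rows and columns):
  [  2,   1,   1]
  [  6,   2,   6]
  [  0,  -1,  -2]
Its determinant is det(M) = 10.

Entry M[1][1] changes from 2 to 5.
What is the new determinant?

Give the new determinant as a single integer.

Answer: -2

Derivation:
det is linear in row 1: changing M[1][1] by delta changes det by delta * cofactor(1,1).
Cofactor C_11 = (-1)^(1+1) * minor(1,1) = -4
Entry delta = 5 - 2 = 3
Det delta = 3 * -4 = -12
New det = 10 + -12 = -2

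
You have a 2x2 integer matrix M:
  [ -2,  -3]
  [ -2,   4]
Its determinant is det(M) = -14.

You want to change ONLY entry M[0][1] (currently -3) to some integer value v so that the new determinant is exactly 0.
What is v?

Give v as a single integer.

det is linear in entry M[0][1]: det = old_det + (v - -3) * C_01
Cofactor C_01 = 2
Want det = 0: -14 + (v - -3) * 2 = 0
  (v - -3) = 14 / 2 = 7
  v = -3 + (7) = 4

Answer: 4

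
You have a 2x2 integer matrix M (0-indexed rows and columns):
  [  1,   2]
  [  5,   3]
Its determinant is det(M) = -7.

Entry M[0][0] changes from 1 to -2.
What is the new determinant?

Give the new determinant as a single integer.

Answer: -16

Derivation:
det is linear in row 0: changing M[0][0] by delta changes det by delta * cofactor(0,0).
Cofactor C_00 = (-1)^(0+0) * minor(0,0) = 3
Entry delta = -2 - 1 = -3
Det delta = -3 * 3 = -9
New det = -7 + -9 = -16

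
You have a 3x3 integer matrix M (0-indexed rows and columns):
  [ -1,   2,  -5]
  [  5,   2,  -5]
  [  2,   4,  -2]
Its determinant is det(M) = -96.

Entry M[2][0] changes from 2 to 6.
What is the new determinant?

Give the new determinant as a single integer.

Answer: -96

Derivation:
det is linear in row 2: changing M[2][0] by delta changes det by delta * cofactor(2,0).
Cofactor C_20 = (-1)^(2+0) * minor(2,0) = 0
Entry delta = 6 - 2 = 4
Det delta = 4 * 0 = 0
New det = -96 + 0 = -96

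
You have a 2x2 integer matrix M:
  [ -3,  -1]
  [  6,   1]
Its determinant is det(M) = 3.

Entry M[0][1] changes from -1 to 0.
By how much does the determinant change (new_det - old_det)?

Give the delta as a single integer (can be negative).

Cofactor C_01 = -6
Entry delta = 0 - -1 = 1
Det delta = entry_delta * cofactor = 1 * -6 = -6

Answer: -6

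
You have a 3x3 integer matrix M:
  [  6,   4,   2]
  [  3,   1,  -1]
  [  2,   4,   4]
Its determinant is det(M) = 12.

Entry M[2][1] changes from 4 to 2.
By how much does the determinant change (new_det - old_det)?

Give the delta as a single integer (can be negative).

Cofactor C_21 = 12
Entry delta = 2 - 4 = -2
Det delta = entry_delta * cofactor = -2 * 12 = -24

Answer: -24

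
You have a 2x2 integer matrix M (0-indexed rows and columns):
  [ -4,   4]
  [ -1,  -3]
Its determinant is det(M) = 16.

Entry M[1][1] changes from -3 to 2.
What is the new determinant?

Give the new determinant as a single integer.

det is linear in row 1: changing M[1][1] by delta changes det by delta * cofactor(1,1).
Cofactor C_11 = (-1)^(1+1) * minor(1,1) = -4
Entry delta = 2 - -3 = 5
Det delta = 5 * -4 = -20
New det = 16 + -20 = -4

Answer: -4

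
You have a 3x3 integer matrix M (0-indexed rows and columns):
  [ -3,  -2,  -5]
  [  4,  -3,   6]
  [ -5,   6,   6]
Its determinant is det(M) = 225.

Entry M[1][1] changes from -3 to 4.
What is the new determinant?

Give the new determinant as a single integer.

det is linear in row 1: changing M[1][1] by delta changes det by delta * cofactor(1,1).
Cofactor C_11 = (-1)^(1+1) * minor(1,1) = -43
Entry delta = 4 - -3 = 7
Det delta = 7 * -43 = -301
New det = 225 + -301 = -76

Answer: -76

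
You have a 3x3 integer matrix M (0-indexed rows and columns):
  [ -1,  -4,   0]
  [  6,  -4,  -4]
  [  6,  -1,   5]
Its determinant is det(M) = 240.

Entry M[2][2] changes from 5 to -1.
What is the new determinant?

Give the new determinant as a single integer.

det is linear in row 2: changing M[2][2] by delta changes det by delta * cofactor(2,2).
Cofactor C_22 = (-1)^(2+2) * minor(2,2) = 28
Entry delta = -1 - 5 = -6
Det delta = -6 * 28 = -168
New det = 240 + -168 = 72

Answer: 72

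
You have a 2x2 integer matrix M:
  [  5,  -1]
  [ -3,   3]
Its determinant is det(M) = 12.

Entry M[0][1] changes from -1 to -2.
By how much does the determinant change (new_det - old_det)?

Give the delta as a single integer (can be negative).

Answer: -3

Derivation:
Cofactor C_01 = 3
Entry delta = -2 - -1 = -1
Det delta = entry_delta * cofactor = -1 * 3 = -3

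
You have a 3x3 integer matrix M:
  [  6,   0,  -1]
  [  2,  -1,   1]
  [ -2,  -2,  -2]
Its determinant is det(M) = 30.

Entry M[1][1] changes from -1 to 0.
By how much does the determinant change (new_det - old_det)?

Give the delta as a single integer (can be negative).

Answer: -14

Derivation:
Cofactor C_11 = -14
Entry delta = 0 - -1 = 1
Det delta = entry_delta * cofactor = 1 * -14 = -14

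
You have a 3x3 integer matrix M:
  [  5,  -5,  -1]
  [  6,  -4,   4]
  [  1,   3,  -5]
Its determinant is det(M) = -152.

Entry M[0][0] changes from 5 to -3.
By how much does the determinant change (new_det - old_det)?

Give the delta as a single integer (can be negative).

Cofactor C_00 = 8
Entry delta = -3 - 5 = -8
Det delta = entry_delta * cofactor = -8 * 8 = -64

Answer: -64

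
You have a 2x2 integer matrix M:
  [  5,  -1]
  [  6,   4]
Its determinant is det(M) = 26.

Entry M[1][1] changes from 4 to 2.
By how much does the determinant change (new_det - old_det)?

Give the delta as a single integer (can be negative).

Cofactor C_11 = 5
Entry delta = 2 - 4 = -2
Det delta = entry_delta * cofactor = -2 * 5 = -10

Answer: -10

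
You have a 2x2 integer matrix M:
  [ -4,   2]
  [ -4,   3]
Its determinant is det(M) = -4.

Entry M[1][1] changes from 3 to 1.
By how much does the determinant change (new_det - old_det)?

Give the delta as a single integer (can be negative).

Cofactor C_11 = -4
Entry delta = 1 - 3 = -2
Det delta = entry_delta * cofactor = -2 * -4 = 8

Answer: 8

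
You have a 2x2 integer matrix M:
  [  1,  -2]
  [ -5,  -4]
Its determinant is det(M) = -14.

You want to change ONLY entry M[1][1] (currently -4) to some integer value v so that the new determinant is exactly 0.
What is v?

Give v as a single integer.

det is linear in entry M[1][1]: det = old_det + (v - -4) * C_11
Cofactor C_11 = 1
Want det = 0: -14 + (v - -4) * 1 = 0
  (v - -4) = 14 / 1 = 14
  v = -4 + (14) = 10

Answer: 10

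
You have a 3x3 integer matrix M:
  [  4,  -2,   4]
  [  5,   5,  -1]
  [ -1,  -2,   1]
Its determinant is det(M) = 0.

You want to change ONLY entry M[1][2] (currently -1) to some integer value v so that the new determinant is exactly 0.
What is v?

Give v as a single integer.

Answer: -1

Derivation:
det is linear in entry M[1][2]: det = old_det + (v - -1) * C_12
Cofactor C_12 = 10
Want det = 0: 0 + (v - -1) * 10 = 0
  (v - -1) = 0 / 10 = 0
  v = -1 + (0) = -1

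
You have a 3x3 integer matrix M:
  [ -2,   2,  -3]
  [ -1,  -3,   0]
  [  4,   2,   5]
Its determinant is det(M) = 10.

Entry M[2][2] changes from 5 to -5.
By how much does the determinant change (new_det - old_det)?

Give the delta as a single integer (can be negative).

Answer: -80

Derivation:
Cofactor C_22 = 8
Entry delta = -5 - 5 = -10
Det delta = entry_delta * cofactor = -10 * 8 = -80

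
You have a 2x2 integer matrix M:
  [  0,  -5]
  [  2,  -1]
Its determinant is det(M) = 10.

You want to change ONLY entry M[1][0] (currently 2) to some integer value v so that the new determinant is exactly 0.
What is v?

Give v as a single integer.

det is linear in entry M[1][0]: det = old_det + (v - 2) * C_10
Cofactor C_10 = 5
Want det = 0: 10 + (v - 2) * 5 = 0
  (v - 2) = -10 / 5 = -2
  v = 2 + (-2) = 0

Answer: 0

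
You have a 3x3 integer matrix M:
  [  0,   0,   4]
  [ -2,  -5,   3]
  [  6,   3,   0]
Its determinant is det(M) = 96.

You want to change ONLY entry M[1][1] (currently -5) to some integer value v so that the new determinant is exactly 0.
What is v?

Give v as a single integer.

Answer: -1

Derivation:
det is linear in entry M[1][1]: det = old_det + (v - -5) * C_11
Cofactor C_11 = -24
Want det = 0: 96 + (v - -5) * -24 = 0
  (v - -5) = -96 / -24 = 4
  v = -5 + (4) = -1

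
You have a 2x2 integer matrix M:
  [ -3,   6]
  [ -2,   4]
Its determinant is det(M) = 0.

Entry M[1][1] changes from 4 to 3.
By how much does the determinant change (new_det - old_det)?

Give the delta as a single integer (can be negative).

Cofactor C_11 = -3
Entry delta = 3 - 4 = -1
Det delta = entry_delta * cofactor = -1 * -3 = 3

Answer: 3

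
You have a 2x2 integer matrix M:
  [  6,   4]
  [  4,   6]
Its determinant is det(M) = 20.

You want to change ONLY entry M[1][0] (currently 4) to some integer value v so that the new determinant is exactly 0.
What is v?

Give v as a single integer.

det is linear in entry M[1][0]: det = old_det + (v - 4) * C_10
Cofactor C_10 = -4
Want det = 0: 20 + (v - 4) * -4 = 0
  (v - 4) = -20 / -4 = 5
  v = 4 + (5) = 9

Answer: 9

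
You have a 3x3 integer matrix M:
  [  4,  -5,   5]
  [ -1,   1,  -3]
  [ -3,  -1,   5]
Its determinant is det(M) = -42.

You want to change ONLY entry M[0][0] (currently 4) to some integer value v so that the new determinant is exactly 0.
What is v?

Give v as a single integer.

det is linear in entry M[0][0]: det = old_det + (v - 4) * C_00
Cofactor C_00 = 2
Want det = 0: -42 + (v - 4) * 2 = 0
  (v - 4) = 42 / 2 = 21
  v = 4 + (21) = 25

Answer: 25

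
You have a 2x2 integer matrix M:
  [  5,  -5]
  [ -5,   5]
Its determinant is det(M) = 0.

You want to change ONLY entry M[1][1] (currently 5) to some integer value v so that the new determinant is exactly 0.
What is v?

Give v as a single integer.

Answer: 5

Derivation:
det is linear in entry M[1][1]: det = old_det + (v - 5) * C_11
Cofactor C_11 = 5
Want det = 0: 0 + (v - 5) * 5 = 0
  (v - 5) = 0 / 5 = 0
  v = 5 + (0) = 5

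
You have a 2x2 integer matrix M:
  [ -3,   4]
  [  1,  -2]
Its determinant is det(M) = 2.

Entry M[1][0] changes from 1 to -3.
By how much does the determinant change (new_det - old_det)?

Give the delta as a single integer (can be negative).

Answer: 16

Derivation:
Cofactor C_10 = -4
Entry delta = -3 - 1 = -4
Det delta = entry_delta * cofactor = -4 * -4 = 16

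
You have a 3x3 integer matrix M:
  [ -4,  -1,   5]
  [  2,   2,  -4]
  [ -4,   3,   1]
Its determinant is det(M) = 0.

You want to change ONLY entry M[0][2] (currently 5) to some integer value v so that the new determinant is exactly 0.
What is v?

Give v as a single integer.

Answer: 5

Derivation:
det is linear in entry M[0][2]: det = old_det + (v - 5) * C_02
Cofactor C_02 = 14
Want det = 0: 0 + (v - 5) * 14 = 0
  (v - 5) = 0 / 14 = 0
  v = 5 + (0) = 5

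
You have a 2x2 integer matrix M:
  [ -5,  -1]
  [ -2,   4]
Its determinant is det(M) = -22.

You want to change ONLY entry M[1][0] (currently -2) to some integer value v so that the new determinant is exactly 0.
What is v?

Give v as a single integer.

det is linear in entry M[1][0]: det = old_det + (v - -2) * C_10
Cofactor C_10 = 1
Want det = 0: -22 + (v - -2) * 1 = 0
  (v - -2) = 22 / 1 = 22
  v = -2 + (22) = 20

Answer: 20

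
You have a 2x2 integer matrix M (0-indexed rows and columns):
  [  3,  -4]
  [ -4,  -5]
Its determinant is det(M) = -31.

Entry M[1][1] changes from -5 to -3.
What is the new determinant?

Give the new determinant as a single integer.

Answer: -25

Derivation:
det is linear in row 1: changing M[1][1] by delta changes det by delta * cofactor(1,1).
Cofactor C_11 = (-1)^(1+1) * minor(1,1) = 3
Entry delta = -3 - -5 = 2
Det delta = 2 * 3 = 6
New det = -31 + 6 = -25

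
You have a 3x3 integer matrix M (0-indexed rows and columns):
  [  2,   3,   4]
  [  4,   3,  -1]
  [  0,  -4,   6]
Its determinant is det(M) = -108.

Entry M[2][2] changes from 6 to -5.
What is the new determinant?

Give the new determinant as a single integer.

Answer: -42

Derivation:
det is linear in row 2: changing M[2][2] by delta changes det by delta * cofactor(2,2).
Cofactor C_22 = (-1)^(2+2) * minor(2,2) = -6
Entry delta = -5 - 6 = -11
Det delta = -11 * -6 = 66
New det = -108 + 66 = -42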